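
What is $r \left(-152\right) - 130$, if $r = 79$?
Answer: $-12138$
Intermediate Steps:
$r \left(-152\right) - 130 = 79 \left(-152\right) - 130 = -12008 - 130 = -12138$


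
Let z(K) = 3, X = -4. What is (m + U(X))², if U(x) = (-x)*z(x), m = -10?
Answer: 4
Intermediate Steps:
U(x) = -3*x (U(x) = -x*3 = -3*x)
(m + U(X))² = (-10 - 3*(-4))² = (-10 + 12)² = 2² = 4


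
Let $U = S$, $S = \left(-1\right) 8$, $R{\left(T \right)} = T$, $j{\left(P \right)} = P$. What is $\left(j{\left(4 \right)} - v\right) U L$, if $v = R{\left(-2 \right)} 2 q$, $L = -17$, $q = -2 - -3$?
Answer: $1088$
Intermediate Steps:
$S = -8$
$U = -8$
$q = 1$ ($q = -2 + 3 = 1$)
$v = -4$ ($v = \left(-2\right) 2 \cdot 1 = \left(-4\right) 1 = -4$)
$\left(j{\left(4 \right)} - v\right) U L = \left(4 - -4\right) \left(-8\right) \left(-17\right) = \left(4 + 4\right) \left(-8\right) \left(-17\right) = 8 \left(-8\right) \left(-17\right) = \left(-64\right) \left(-17\right) = 1088$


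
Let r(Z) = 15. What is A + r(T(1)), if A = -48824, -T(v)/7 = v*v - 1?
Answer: -48809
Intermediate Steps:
T(v) = 7 - 7*v² (T(v) = -7*(v*v - 1) = -7*(v² - 1) = -7*(-1 + v²) = 7 - 7*v²)
A + r(T(1)) = -48824 + 15 = -48809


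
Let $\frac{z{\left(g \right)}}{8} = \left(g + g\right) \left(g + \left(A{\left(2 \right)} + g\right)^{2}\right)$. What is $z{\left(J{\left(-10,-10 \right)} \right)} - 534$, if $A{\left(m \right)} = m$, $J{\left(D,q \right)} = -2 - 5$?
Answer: $-2550$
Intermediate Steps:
$J{\left(D,q \right)} = -7$ ($J{\left(D,q \right)} = -2 - 5 = -7$)
$z{\left(g \right)} = 16 g \left(g + \left(2 + g\right)^{2}\right)$ ($z{\left(g \right)} = 8 \left(g + g\right) \left(g + \left(2 + g\right)^{2}\right) = 8 \cdot 2 g \left(g + \left(2 + g\right)^{2}\right) = 16 g \left(g + \left(2 + g\right)^{2}\right)$)
$z{\left(J{\left(-10,-10 \right)} \right)} - 534 = 16 \left(-7\right) \left(-7 + \left(2 - 7\right)^{2}\right) - 534 = 16 \left(-7\right) \left(-7 + \left(-5\right)^{2}\right) - 534 = 16 \left(-7\right) \left(-7 + 25\right) - 534 = 16 \left(-7\right) 18 - 534 = -2016 - 534 = -2550$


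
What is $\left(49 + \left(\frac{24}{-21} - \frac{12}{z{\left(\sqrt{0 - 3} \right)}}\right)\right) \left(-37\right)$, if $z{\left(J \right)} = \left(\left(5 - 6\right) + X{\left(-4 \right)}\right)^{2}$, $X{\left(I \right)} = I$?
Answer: $- \frac{306767}{175} \approx -1753.0$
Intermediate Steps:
$z{\left(J \right)} = 25$ ($z{\left(J \right)} = \left(\left(5 - 6\right) - 4\right)^{2} = \left(-1 - 4\right)^{2} = \left(-5\right)^{2} = 25$)
$\left(49 + \left(\frac{24}{-21} - \frac{12}{z{\left(\sqrt{0 - 3} \right)}}\right)\right) \left(-37\right) = \left(49 + \left(\frac{24}{-21} - \frac{12}{25}\right)\right) \left(-37\right) = \left(49 + \left(24 \left(- \frac{1}{21}\right) - \frac{12}{25}\right)\right) \left(-37\right) = \left(49 - \frac{284}{175}\right) \left(-37\right) = \frac{8291}{175} \left(-37\right) = - \frac{306767}{175}$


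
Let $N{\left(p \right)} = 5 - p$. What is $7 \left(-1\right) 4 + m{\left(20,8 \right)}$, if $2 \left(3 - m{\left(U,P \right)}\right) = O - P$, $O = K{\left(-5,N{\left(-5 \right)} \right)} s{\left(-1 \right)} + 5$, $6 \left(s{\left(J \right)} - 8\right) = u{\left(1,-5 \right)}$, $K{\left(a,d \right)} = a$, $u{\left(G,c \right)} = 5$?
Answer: $- \frac{17}{12} \approx -1.4167$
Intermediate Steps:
$s{\left(J \right)} = \frac{53}{6}$ ($s{\left(J \right)} = 8 + \frac{1}{6} \cdot 5 = 8 + \frac{5}{6} = \frac{53}{6}$)
$O = - \frac{235}{6}$ ($O = \left(-5\right) \frac{53}{6} + 5 = - \frac{265}{6} + 5 = - \frac{235}{6} \approx -39.167$)
$m{\left(U,P \right)} = \frac{271}{12} + \frac{P}{2}$ ($m{\left(U,P \right)} = 3 - \frac{- \frac{235}{6} - P}{2} = 3 + \left(\frac{235}{12} + \frac{P}{2}\right) = \frac{271}{12} + \frac{P}{2}$)
$7 \left(-1\right) 4 + m{\left(20,8 \right)} = 7 \left(-1\right) 4 + \left(\frac{271}{12} + \frac{1}{2} \cdot 8\right) = \left(-7\right) 4 + \left(\frac{271}{12} + 4\right) = -28 + \frac{319}{12} = - \frac{17}{12}$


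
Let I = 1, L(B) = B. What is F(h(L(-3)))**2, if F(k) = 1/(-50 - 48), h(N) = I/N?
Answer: 1/9604 ≈ 0.00010412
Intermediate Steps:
h(N) = 1/N
F(k) = -1/98 (F(k) = 1/(-98) = -1/98)
F(h(L(-3)))**2 = (-1/98)**2 = 1/9604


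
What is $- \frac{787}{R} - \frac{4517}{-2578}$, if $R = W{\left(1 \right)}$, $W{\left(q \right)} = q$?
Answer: $- \frac{2024369}{2578} \approx -785.25$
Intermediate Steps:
$R = 1$
$- \frac{787}{R} - \frac{4517}{-2578} = - \frac{787}{1} - \frac{4517}{-2578} = \left(-787\right) 1 - - \frac{4517}{2578} = -787 + \frac{4517}{2578} = - \frac{2024369}{2578}$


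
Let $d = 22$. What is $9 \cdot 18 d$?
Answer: $3564$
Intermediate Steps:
$9 \cdot 18 d = 9 \cdot 18 \cdot 22 = 162 \cdot 22 = 3564$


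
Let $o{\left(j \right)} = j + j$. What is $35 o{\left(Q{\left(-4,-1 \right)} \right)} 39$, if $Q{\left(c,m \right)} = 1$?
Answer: $2730$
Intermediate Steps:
$o{\left(j \right)} = 2 j$
$35 o{\left(Q{\left(-4,-1 \right)} \right)} 39 = 35 \cdot 2 \cdot 1 \cdot 39 = 35 \cdot 2 \cdot 39 = 70 \cdot 39 = 2730$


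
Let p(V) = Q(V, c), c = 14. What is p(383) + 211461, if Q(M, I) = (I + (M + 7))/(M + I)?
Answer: 83950421/397 ≈ 2.1146e+5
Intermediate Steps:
Q(M, I) = (7 + I + M)/(I + M) (Q(M, I) = (I + (7 + M))/(I + M) = (7 + I + M)/(I + M))
p(V) = (21 + V)/(14 + V) (p(V) = (7 + 14 + V)/(14 + V) = (21 + V)/(14 + V))
p(383) + 211461 = (21 + 383)/(14 + 383) + 211461 = 404/397 + 211461 = 83950421/397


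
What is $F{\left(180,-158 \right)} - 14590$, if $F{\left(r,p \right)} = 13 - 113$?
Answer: $-14690$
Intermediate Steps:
$F{\left(r,p \right)} = -100$ ($F{\left(r,p \right)} = 13 - 113 = -100$)
$F{\left(180,-158 \right)} - 14590 = -100 - 14590 = -14690$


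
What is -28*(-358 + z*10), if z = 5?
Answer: 8624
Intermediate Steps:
-28*(-358 + z*10) = -28*(-358 + 5*10) = -28*(-358 + 50) = -28*(-308) = 8624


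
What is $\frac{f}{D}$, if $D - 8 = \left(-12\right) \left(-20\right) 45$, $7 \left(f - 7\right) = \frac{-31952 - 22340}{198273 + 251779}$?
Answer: $\frac{28059}{43430018} \approx 0.00064607$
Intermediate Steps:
$f = \frac{785652}{112513}$ ($f = 7 + \frac{\left(-31952 - 22340\right) \frac{1}{198273 + 251779}}{7} = 7 + \frac{\left(-54292\right) \frac{1}{450052}}{7} = 7 + \frac{1}{7} \left(- \frac{13573}{112513}\right) = 7 - \frac{1939}{112513} = \frac{785652}{112513} \approx 6.9828$)
$D = 10808$ ($D = 8 + \left(-12\right) \left(-20\right) 45 = 8 + 240 \cdot 45 = 8 + 10800 = 10808$)
$\frac{f}{D} = \frac{785652}{112513 \cdot 10808} = \frac{785652}{112513} \cdot \frac{1}{10808} = \frac{28059}{43430018}$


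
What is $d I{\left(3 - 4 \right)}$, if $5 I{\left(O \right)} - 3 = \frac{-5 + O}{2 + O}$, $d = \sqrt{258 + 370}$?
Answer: $- \frac{6 \sqrt{157}}{5} \approx -15.036$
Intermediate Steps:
$d = 2 \sqrt{157}$ ($d = \sqrt{628} = 2 \sqrt{157} \approx 25.06$)
$I{\left(O \right)} = \frac{3}{5} + \frac{-5 + O}{5 \left(2 + O\right)}$ ($I{\left(O \right)} = \frac{3}{5} + \frac{\left(-5 + O\right) \frac{1}{2 + O}}{5} = \frac{3}{5} + \frac{\frac{1}{2 + O} \left(-5 + O\right)}{5} = \frac{3}{5} + \frac{-5 + O}{5 \left(2 + O\right)}$)
$d I{\left(3 - 4 \right)} = 2 \sqrt{157} \frac{1 + 4 \left(3 - 4\right)}{5 \left(2 + \left(3 - 4\right)\right)} = 2 \sqrt{157} \frac{1 + 4 \left(-1\right)}{5 \left(2 - 1\right)} = 2 \sqrt{157} \frac{1 - 4}{5 \cdot 1} = 2 \sqrt{157} \cdot \frac{1}{5} \cdot 1 \left(-3\right) = 2 \sqrt{157} \left(- \frac{3}{5}\right) = - \frac{6 \sqrt{157}}{5}$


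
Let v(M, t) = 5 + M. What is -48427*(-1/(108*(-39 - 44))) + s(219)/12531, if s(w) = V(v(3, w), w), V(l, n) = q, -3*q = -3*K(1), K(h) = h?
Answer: -202276591/37442628 ≈ -5.4023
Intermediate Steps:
q = 1 (q = -(-1) = -1/3*(-3) = 1)
V(l, n) = 1
s(w) = 1
-48427*(-1/(108*(-39 - 44))) + s(219)/12531 = -48427*(-1/(108*(-39 - 44))) + 1/12531 = -48427/((-108*(-83))) + 1*(1/12531) = -48427/8964 + 1/12531 = -202276591/37442628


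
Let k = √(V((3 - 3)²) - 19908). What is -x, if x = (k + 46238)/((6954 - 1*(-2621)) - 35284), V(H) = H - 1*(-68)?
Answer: 46238/25709 + 8*I*√310/25709 ≈ 1.7985 + 0.0054788*I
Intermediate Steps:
V(H) = 68 + H (V(H) = H + 68 = 68 + H)
k = 8*I*√310 (k = √((68 + (3 - 3)²) - 19908) = √((68 + 0²) - 19908) = √((68 + 0) - 19908) = √(68 - 19908) = √(-19840) = 8*I*√310 ≈ 140.85*I)
x = -46238/25709 - 8*I*√310/25709 (x = (8*I*√310 + 46238)/((6954 - 1*(-2621)) - 35284) = (46238 + 8*I*√310)/((6954 + 2621) - 35284) = (46238 + 8*I*√310)/(9575 - 35284) = (46238 + 8*I*√310)/(-25709) = (46238 + 8*I*√310)*(-1/25709) = -46238/25709 - 8*I*√310/25709 ≈ -1.7985 - 0.0054788*I)
-x = -(-46238/25709 - 8*I*√310/25709) = 46238/25709 + 8*I*√310/25709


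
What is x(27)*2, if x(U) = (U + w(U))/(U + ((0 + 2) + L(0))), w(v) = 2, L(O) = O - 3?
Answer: 29/13 ≈ 2.2308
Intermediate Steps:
L(O) = -3 + O
x(U) = (2 + U)/(-1 + U) (x(U) = (U + 2)/(U + ((0 + 2) + (-3 + 0))) = (2 + U)/(U + (2 - 3)) = (2 + U)/(U - 1) = (2 + U)/(-1 + U))
x(27)*2 = ((2 + 27)/(-1 + 27))*2 = (29/26)*2 = 29/13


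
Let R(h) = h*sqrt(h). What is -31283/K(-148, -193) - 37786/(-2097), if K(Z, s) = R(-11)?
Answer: 37786/2097 - 31283*I*sqrt(11)/121 ≈ 18.019 - 857.47*I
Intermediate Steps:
R(h) = h**(3/2)
K(Z, s) = -11*I*sqrt(11) (K(Z, s) = (-11)**(3/2) = -11*I*sqrt(11))
-31283/K(-148, -193) - 37786/(-2097) = -31283*I*sqrt(11)/121 - 37786/(-2097) = -31283*I*sqrt(11)/121 - 37786*(-1/2097) = -31283*I*sqrt(11)/121 + 37786/2097 = 37786/2097 - 31283*I*sqrt(11)/121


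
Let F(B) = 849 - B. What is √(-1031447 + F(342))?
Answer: 2*I*√257735 ≈ 1015.4*I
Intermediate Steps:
√(-1031447 + F(342)) = √(-1031447 + (849 - 1*342)) = √(-1031447 + (849 - 342)) = √(-1031447 + 507) = √(-1030940) = 2*I*√257735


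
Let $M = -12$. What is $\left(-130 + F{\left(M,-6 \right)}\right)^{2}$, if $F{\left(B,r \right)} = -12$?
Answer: $20164$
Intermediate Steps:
$\left(-130 + F{\left(M,-6 \right)}\right)^{2} = \left(-130 - 12\right)^{2} = \left(-142\right)^{2} = 20164$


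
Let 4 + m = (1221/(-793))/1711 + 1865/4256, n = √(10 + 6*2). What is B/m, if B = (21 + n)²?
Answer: -2673657712544/20573276433 - 80844941632*√22/6857758811 ≈ -185.25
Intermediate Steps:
n = √22 (n = √(10 + 12) = √22 ≈ 4.6904)
B = (21 + √22)² ≈ 660.00
m = -20573276433/5774638688 (m = -4 + ((1221/(-793))/1711 + 1865/4256) = -4 + ((1221*(-1/793))*(1/1711) + 1865*(1/4256)) = -4 + (-1221/793*1/1711 + 1865/4256) = -4 + (-1221/1356823 + 1865/4256) = -4 + 2525278319/5774638688 = -20573276433/5774638688 ≈ -3.5627)
B/m = (21 + √22)²/(-20573276433/5774638688) = (21 + √22)²*(-5774638688/20573276433) = -5774638688*(21 + √22)²/20573276433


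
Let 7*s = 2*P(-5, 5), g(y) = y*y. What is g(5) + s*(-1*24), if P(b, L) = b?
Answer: 415/7 ≈ 59.286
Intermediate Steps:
g(y) = y²
s = -10/7 (s = (2*(-5))/7 = (⅐)*(-10) = -10/7 ≈ -1.4286)
g(5) + s*(-1*24) = 5² - (-10)*24/7 = 25 - 10/7*(-24) = 25 + 240/7 = 415/7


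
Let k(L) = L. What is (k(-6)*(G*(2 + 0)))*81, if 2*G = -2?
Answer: 972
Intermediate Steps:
G = -1 (G = (½)*(-2) = -1)
(k(-6)*(G*(2 + 0)))*81 = -(-6)*(2 + 0)*81 = -(-6)*2*81 = -6*(-2)*81 = 12*81 = 972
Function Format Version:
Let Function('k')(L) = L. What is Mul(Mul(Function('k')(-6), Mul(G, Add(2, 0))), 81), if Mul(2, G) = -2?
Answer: 972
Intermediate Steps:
G = -1 (G = Mul(Rational(1, 2), -2) = -1)
Mul(Mul(Function('k')(-6), Mul(G, Add(2, 0))), 81) = Mul(Mul(-6, Mul(-1, Add(2, 0))), 81) = Mul(Mul(-6, Mul(-1, 2)), 81) = Mul(Mul(-6, -2), 81) = Mul(12, 81) = 972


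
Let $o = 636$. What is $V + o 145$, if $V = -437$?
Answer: $91783$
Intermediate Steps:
$V + o 145 = -437 + 636 \cdot 145 = -437 + 92220 = 91783$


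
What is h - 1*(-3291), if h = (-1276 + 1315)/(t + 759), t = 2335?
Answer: 783261/238 ≈ 3291.0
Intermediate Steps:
h = 3/238 (h = (-1276 + 1315)/(2335 + 759) = 39/3094 = 39*(1/3094) = 3/238 ≈ 0.012605)
h - 1*(-3291) = 3/238 - 1*(-3291) = 3/238 + 3291 = 783261/238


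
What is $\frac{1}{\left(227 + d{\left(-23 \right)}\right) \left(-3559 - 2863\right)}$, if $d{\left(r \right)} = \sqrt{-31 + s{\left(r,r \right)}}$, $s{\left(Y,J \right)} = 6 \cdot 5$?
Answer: $- \frac{227}{330925660} + \frac{i}{330925660} \approx -6.8595 \cdot 10^{-7} + 3.0218 \cdot 10^{-9} i$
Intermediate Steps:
$s{\left(Y,J \right)} = 30$
$d{\left(r \right)} = i$ ($d{\left(r \right)} = \sqrt{-31 + 30} = \sqrt{-1} = i$)
$\frac{1}{\left(227 + d{\left(-23 \right)}\right) \left(-3559 - 2863\right)} = \frac{1}{\left(227 + i\right) \left(-3559 - 2863\right)} = \frac{1}{\left(227 + i\right) \left(-6422\right)} = \frac{1}{-1457794 - 6422 i} = \frac{-1457794 + 6422 i}{2125204588520}$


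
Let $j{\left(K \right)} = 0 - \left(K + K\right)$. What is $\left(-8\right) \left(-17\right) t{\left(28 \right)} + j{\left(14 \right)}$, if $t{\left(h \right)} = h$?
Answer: $3780$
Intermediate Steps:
$j{\left(K \right)} = - 2 K$ ($j{\left(K \right)} = 0 - 2 K = - 2 K$)
$\left(-8\right) \left(-17\right) t{\left(28 \right)} + j{\left(14 \right)} = \left(-8\right) \left(-17\right) 28 - 28 = 136 \cdot 28 - 28 = 3808 - 28 = 3780$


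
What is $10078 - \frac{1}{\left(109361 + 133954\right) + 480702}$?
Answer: $\frac{7296643325}{724017} \approx 10078.0$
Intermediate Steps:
$10078 - \frac{1}{\left(109361 + 133954\right) + 480702} = 10078 - \frac{1}{243315 + 480702} = 10078 - \frac{1}{724017} = \frac{7296643325}{724017}$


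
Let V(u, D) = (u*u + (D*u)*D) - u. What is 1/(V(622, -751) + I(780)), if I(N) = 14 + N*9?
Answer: 1/351201918 ≈ 2.8474e-9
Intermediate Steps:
I(N) = 14 + 9*N
V(u, D) = u² - u + u*D² (V(u, D) = (u² + u*D²) - u = u² - u + u*D²)
1/(V(622, -751) + I(780)) = 1/(622*(-1 + 622 + (-751)²) + (14 + 9*780)) = 1/(622*(-1 + 622 + 564001) + (14 + 7020)) = 1/(622*564622 + 7034) = 1/(351194884 + 7034) = 1/351201918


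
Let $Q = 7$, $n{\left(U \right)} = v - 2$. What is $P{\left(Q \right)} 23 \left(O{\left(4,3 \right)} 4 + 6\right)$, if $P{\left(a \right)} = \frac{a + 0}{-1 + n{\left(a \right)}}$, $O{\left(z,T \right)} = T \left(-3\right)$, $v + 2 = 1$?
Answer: $\frac{2415}{2} \approx 1207.5$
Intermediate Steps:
$v = -1$ ($v = -2 + 1 = -1$)
$O{\left(z,T \right)} = - 3 T$
$n{\left(U \right)} = -3$ ($n{\left(U \right)} = -1 - 2 = -3$)
$P{\left(a \right)} = - \frac{a}{4}$ ($P{\left(a \right)} = \frac{a + 0}{-1 - 3} = \frac{a}{-4} = a \left(- \frac{1}{4}\right) = - \frac{a}{4}$)
$P{\left(Q \right)} 23 \left(O{\left(4,3 \right)} 4 + 6\right) = \left(- \frac{1}{4}\right) 7 \cdot 23 \left(\left(-3\right) 3 \cdot 4 + 6\right) = \left(- \frac{7}{4}\right) 23 \left(\left(-9\right) 4 + 6\right) = - \frac{161 \left(-36 + 6\right)}{4} = \left(- \frac{161}{4}\right) \left(-30\right) = \frac{2415}{2}$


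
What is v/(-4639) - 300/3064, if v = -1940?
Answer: 1138115/3553474 ≈ 0.32028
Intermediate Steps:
v/(-4639) - 300/3064 = -1940/(-4639) - 300/3064 = -1940*(-1/4639) - 300*1/3064 = 1940/4639 - 75/766 = 1138115/3553474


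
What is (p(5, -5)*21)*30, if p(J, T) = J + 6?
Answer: 6930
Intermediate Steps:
p(J, T) = 6 + J
(p(5, -5)*21)*30 = ((6 + 5)*21)*30 = (11*21)*30 = 231*30 = 6930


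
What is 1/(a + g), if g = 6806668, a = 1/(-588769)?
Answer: 588769/4007555111691 ≈ 1.4691e-7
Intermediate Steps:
a = -1/588769 ≈ -1.6985e-6
1/(a + g) = 1/(-1/588769 + 6806668) = 1/(4007555111691/588769) = 588769/4007555111691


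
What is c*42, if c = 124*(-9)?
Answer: -46872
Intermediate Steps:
c = -1116
c*42 = -1116*42 = -46872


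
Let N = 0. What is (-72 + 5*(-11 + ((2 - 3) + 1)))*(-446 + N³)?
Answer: 56642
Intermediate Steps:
(-72 + 5*(-11 + ((2 - 3) + 1)))*(-446 + N³) = (-72 + 5*(-11 + ((2 - 3) + 1)))*(-446 + 0³) = (-72 + 5*(-11 + (-1 + 1)))*(-446 + 0) = (-72 + 5*(-11 + 0))*(-446) = (-72 + 5*(-11))*(-446) = (-72 - 55)*(-446) = -127*(-446) = 56642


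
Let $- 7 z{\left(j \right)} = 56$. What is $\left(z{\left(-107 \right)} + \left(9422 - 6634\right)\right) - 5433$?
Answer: $-2653$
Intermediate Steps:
$z{\left(j \right)} = -8$ ($z{\left(j \right)} = \left(- \frac{1}{7}\right) 56 = -8$)
$\left(z{\left(-107 \right)} + \left(9422 - 6634\right)\right) - 5433 = \left(-8 + \left(9422 - 6634\right)\right) - 5433 = \left(-8 + 2788\right) - 5433 = 2780 - 5433 = -2653$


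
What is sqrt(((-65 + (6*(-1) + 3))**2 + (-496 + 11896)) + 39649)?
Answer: sqrt(55673) ≈ 235.95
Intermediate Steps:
sqrt(((-65 + (6*(-1) + 3))**2 + (-496 + 11896)) + 39649) = sqrt(((-65 + (-6 + 3))**2 + 11400) + 39649) = sqrt(((-65 - 3)**2 + 11400) + 39649) = sqrt(((-68)**2 + 11400) + 39649) = sqrt((4624 + 11400) + 39649) = sqrt(16024 + 39649) = sqrt(55673)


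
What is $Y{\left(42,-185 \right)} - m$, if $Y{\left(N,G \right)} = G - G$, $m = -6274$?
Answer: $6274$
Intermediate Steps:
$Y{\left(N,G \right)} = 0$
$Y{\left(42,-185 \right)} - m = 0 - -6274 = 0 + 6274 = 6274$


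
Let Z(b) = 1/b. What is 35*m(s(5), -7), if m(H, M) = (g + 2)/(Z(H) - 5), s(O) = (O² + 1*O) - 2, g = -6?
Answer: 3920/139 ≈ 28.201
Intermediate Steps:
s(O) = -2 + O + O² (s(O) = (O² + O) - 2 = (O + O²) - 2 = -2 + O + O²)
m(H, M) = -4/(-5 + 1/H) (m(H, M) = (-6 + 2)/(1/H - 5) = -4/(-5 + 1/H))
35*m(s(5), -7) = 35*(4*(-2 + 5 + 5²)/(-1 + 5*(-2 + 5 + 5²))) = 35*(4*(-2 + 5 + 25)/(-1 + 5*(-2 + 5 + 25))) = 35*(4*28/(-1 + 5*28)) = 35*(4*28/(-1 + 140)) = 35*(4*28/139) = 35*(4*28*(1/139)) = 35*(112/139) = 3920/139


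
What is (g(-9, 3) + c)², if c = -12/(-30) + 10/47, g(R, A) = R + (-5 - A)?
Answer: 14830201/55225 ≈ 268.54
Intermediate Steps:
g(R, A) = -5 + R - A
c = 144/235 (c = -12*(-1/30) + 10*(1/47) = ⅖ + 10/47 = 144/235 ≈ 0.61277)
(g(-9, 3) + c)² = ((-5 - 9 - 1*3) + 144/235)² = ((-5 - 9 - 3) + 144/235)² = (-17 + 144/235)² = (-3851/235)² = 14830201/55225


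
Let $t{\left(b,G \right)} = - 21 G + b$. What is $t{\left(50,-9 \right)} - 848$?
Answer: $-609$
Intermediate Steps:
$t{\left(b,G \right)} = b - 21 G$
$t{\left(50,-9 \right)} - 848 = \left(50 - -189\right) - 848 = \left(50 + 189\right) - 848 = 239 - 848 = -609$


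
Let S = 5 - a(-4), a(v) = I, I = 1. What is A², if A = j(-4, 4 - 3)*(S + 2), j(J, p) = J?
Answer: 576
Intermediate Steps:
a(v) = 1
S = 4 (S = 5 - 1*1 = 5 - 1 = 4)
A = -24 (A = -4*(4 + 2) = -4*6 = -24)
A² = (-24)² = 576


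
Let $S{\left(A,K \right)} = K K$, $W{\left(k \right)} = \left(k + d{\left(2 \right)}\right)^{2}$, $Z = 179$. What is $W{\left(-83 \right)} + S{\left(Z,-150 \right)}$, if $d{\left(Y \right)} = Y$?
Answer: $29061$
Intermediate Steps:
$W{\left(k \right)} = \left(2 + k\right)^{2}$ ($W{\left(k \right)} = \left(k + 2\right)^{2} = \left(2 + k\right)^{2}$)
$S{\left(A,K \right)} = K^{2}$
$W{\left(-83 \right)} + S{\left(Z,-150 \right)} = \left(2 - 83\right)^{2} + \left(-150\right)^{2} = \left(-81\right)^{2} + 22500 = 6561 + 22500 = 29061$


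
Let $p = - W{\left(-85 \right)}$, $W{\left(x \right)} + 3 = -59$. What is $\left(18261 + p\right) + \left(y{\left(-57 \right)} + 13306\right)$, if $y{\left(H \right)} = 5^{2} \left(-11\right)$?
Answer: $31354$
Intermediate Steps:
$W{\left(x \right)} = -62$ ($W{\left(x \right)} = -3 - 59 = -62$)
$p = 62$ ($p = \left(-1\right) \left(-62\right) = 62$)
$y{\left(H \right)} = -275$ ($y{\left(H \right)} = 25 \left(-11\right) = -275$)
$\left(18261 + p\right) + \left(y{\left(-57 \right)} + 13306\right) = \left(18261 + 62\right) + \left(-275 + 13306\right) = 18323 + 13031 = 31354$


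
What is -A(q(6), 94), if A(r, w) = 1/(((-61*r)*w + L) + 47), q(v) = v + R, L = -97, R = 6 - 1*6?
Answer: 1/34454 ≈ 2.9024e-5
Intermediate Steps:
R = 0 (R = 6 - 6 = 0)
q(v) = v (q(v) = v + 0 = v)
A(r, w) = 1/(-50 - 61*r*w) (A(r, w) = 1/(((-61*r)*w - 97) + 47) = 1/((-61*r*w - 97) + 47) = 1/((-97 - 61*r*w) + 47) = 1/(-50 - 61*r*w))
-A(q(6), 94) = -(-1)/(50 + 61*6*94) = -(-1)/(50 + 34404) = -(-1)/34454 = -1*(-1/34454) = 1/34454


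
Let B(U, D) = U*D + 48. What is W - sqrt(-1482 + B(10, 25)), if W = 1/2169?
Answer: 1/2169 - 4*I*sqrt(74) ≈ 0.00046104 - 34.409*I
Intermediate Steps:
B(U, D) = 48 + D*U (B(U, D) = D*U + 48 = 48 + D*U)
W = 1/2169 ≈ 0.00046104
W - sqrt(-1482 + B(10, 25)) = 1/2169 - sqrt(-1482 + (48 + 25*10)) = 1/2169 - sqrt(-1482 + (48 + 250)) = 1/2169 - sqrt(-1482 + 298) = 1/2169 - sqrt(-1184) = 1/2169 - 4*I*sqrt(74)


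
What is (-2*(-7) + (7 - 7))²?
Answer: 196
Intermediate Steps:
(-2*(-7) + (7 - 7))² = (14 + 0)² = 14² = 196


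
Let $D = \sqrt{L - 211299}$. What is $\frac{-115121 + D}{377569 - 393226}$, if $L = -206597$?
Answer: $\frac{115121}{15657} - \frac{2 i \sqrt{104474}}{15657} \approx 7.3527 - 0.041288 i$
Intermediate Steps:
$D = 2 i \sqrt{104474}$ ($D = \sqrt{-206597 - 211299} = \sqrt{-417896} = 2 i \sqrt{104474} \approx 646.45 i$)
$\frac{-115121 + D}{377569 - 393226} = \frac{-115121 + 2 i \sqrt{104474}}{377569 - 393226} = \frac{-115121 + 2 i \sqrt{104474}}{-15657} = \left(-115121 + 2 i \sqrt{104474}\right) \left(- \frac{1}{15657}\right) = \frac{115121}{15657} - \frac{2 i \sqrt{104474}}{15657}$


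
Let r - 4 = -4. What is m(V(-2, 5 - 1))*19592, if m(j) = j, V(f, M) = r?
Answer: 0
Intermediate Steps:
r = 0 (r = 4 - 4 = 0)
V(f, M) = 0
m(V(-2, 5 - 1))*19592 = 0*19592 = 0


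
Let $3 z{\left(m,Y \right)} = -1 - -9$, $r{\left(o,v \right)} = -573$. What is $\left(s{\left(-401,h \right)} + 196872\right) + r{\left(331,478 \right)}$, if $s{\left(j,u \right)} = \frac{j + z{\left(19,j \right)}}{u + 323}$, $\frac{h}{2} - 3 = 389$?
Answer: $\frac{651907784}{3321} \approx 1.963 \cdot 10^{5}$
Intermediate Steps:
$z{\left(m,Y \right)} = \frac{8}{3}$ ($z{\left(m,Y \right)} = \frac{-1 - -9}{3} = \frac{-1 + 9}{3} = \frac{1}{3} \cdot 8 = \frac{8}{3}$)
$h = 784$ ($h = 6 + 2 \cdot 389 = 6 + 778 = 784$)
$s{\left(j,u \right)} = \frac{\frac{8}{3} + j}{323 + u}$ ($s{\left(j,u \right)} = \frac{j + \frac{8}{3}}{u + 323} = \frac{\frac{8}{3} + j}{323 + u}$)
$\left(s{\left(-401,h \right)} + 196872\right) + r{\left(331,478 \right)} = \left(\frac{\frac{8}{3} - 401}{323 + 784} + 196872\right) - 573 = \left(\frac{1}{1107} \left(- \frac{1195}{3}\right) + 196872\right) - 573 = \left(- \frac{1195}{3321} + 196872\right) - 573 = \frac{653810717}{3321} - 573 = \frac{651907784}{3321}$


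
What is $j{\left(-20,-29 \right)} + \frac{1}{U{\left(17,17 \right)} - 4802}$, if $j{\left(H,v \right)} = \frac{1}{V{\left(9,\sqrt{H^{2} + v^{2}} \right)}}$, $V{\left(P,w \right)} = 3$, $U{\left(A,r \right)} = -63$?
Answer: $\frac{4862}{14595} \approx 0.33313$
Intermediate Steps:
$j{\left(H,v \right)} = \frac{1}{3}$
$j{\left(-20,-29 \right)} + \frac{1}{U{\left(17,17 \right)} - 4802} = \frac{1}{3} + \frac{1}{-63 - 4802} = \frac{1}{3} + \frac{1}{-4865} = \frac{1}{3} - \frac{1}{4865} = \frac{4862}{14595}$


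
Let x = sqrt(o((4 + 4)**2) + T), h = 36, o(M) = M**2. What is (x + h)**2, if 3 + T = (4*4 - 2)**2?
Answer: (36 + sqrt(4289))**2 ≈ 10300.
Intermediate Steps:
T = 193 (T = -3 + (4*4 - 2)**2 = -3 + (16 - 2)**2 = -3 + 14**2 = -3 + 196 = 193)
x = sqrt(4289) (x = sqrt(((4 + 4)**2)**2 + 193) = sqrt((8**2)**2 + 193) = sqrt(64**2 + 193) = sqrt(4096 + 193) = sqrt(4289) ≈ 65.490)
(x + h)**2 = (sqrt(4289) + 36)**2 = (36 + sqrt(4289))**2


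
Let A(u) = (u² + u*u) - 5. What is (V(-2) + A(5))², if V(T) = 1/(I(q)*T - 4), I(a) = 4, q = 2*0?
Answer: 290521/144 ≈ 2017.5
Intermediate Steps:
q = 0
A(u) = -5 + 2*u² (A(u) = (u² + u²) - 5 = 2*u² - 5 = -5 + 2*u²)
V(T) = 1/(-4 + 4*T) (V(T) = 1/(4*T - 4) = 1/(-4 + 4*T))
(V(-2) + A(5))² = (1/(4*(-1 - 2)) + (-5 + 2*5²))² = ((¼)/(-3) + (-5 + 2*25))² = ((¼)*(-⅓) + (-5 + 50))² = (-1/12 + 45)² = (539/12)² = 290521/144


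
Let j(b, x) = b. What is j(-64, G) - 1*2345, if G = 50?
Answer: -2409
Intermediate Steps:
j(-64, G) - 1*2345 = -64 - 1*2345 = -64 - 2345 = -2409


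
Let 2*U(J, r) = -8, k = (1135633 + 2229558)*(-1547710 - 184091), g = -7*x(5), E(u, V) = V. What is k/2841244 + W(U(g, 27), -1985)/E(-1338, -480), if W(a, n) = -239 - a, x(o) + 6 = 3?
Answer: -139868153951167/68189856 ≈ -2.0512e+6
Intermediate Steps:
x(o) = -3 (x(o) = -6 + 3 = -3)
g = 21 (g = -7*(-3) = 21)
k = -5827841138991 (k = 3365191*(-1731801) = -5827841138991)
U(J, r) = -4 (U(J, r) = (½)*(-8) = -4)
k/2841244 + W(U(g, 27), -1985)/E(-1338, -480) = -5827841138991/2841244 + (-239 - 1*(-4))/(-480) = -5827841138991*1/2841244 + (-239 + 4)*(-1/480) = -5827841138991/2841244 - 235*(-1/480) = -5827841138991/2841244 + 47/96 = -139868153951167/68189856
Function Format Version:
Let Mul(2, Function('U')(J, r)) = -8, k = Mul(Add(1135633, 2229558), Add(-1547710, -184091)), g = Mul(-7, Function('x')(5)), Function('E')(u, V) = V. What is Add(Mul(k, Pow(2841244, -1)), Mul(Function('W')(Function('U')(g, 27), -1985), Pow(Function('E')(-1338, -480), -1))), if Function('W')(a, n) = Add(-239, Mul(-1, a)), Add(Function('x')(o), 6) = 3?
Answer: Rational(-139868153951167, 68189856) ≈ -2.0512e+6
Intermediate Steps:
Function('x')(o) = -3 (Function('x')(o) = Add(-6, 3) = -3)
g = 21 (g = Mul(-7, -3) = 21)
k = -5827841138991 (k = Mul(3365191, -1731801) = -5827841138991)
Function('U')(J, r) = -4 (Function('U')(J, r) = Mul(Rational(1, 2), -8) = -4)
Add(Mul(k, Pow(2841244, -1)), Mul(Function('W')(Function('U')(g, 27), -1985), Pow(Function('E')(-1338, -480), -1))) = Add(Mul(-5827841138991, Pow(2841244, -1)), Mul(Add(-239, Mul(-1, -4)), Pow(-480, -1))) = Add(Mul(-5827841138991, Rational(1, 2841244)), Mul(Add(-239, 4), Rational(-1, 480))) = Add(Rational(-5827841138991, 2841244), Mul(-235, Rational(-1, 480))) = Add(Rational(-5827841138991, 2841244), Rational(47, 96)) = Rational(-139868153951167, 68189856)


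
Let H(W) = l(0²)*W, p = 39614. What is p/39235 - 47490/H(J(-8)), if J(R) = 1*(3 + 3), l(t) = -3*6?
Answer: 311258077/706230 ≈ 440.73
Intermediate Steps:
l(t) = -18
J(R) = 6 (J(R) = 1*6 = 6)
H(W) = -18*W
p/39235 - 47490/H(J(-8)) = 39614/39235 - 47490/((-18*6)) = 39614*(1/39235) - 47490/(-108) = 39614/39235 - 47490*(-1/108) = 39614/39235 + 7915/18 = 311258077/706230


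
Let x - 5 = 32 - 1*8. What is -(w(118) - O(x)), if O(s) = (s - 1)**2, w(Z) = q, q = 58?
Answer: 726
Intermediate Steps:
w(Z) = 58
x = 29 (x = 5 + (32 - 1*8) = 5 + (32 - 8) = 5 + 24 = 29)
O(s) = (-1 + s)**2
-(w(118) - O(x)) = -(58 - (-1 + 29)**2) = -(58 - 1*28**2) = -(58 - 1*784) = -(58 - 784) = -1*(-726) = 726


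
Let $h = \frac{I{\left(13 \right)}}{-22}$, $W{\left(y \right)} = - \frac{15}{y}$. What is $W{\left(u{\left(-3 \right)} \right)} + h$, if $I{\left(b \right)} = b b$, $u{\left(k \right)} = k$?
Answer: $- \frac{59}{22} \approx -2.6818$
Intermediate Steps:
$I{\left(b \right)} = b^{2}$
$h = - \frac{169}{22}$ ($h = \frac{13^{2}}{-22} = 169 \left(- \frac{1}{22}\right) = - \frac{169}{22} \approx -7.6818$)
$W{\left(u{\left(-3 \right)} \right)} + h = - \frac{15}{-3} - \frac{169}{22} = \left(-15\right) \left(- \frac{1}{3}\right) - \frac{169}{22} = 5 - \frac{169}{22} = - \frac{59}{22}$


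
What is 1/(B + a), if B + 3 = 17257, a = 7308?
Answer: 1/24562 ≈ 4.0713e-5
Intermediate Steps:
B = 17254 (B = -3 + 17257 = 17254)
1/(B + a) = 1/(17254 + 7308) = 1/24562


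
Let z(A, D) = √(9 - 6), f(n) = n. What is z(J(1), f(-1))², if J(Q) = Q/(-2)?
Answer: 3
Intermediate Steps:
J(Q) = -Q/2 (J(Q) = Q*(-½) = -Q/2)
z(A, D) = √3
z(J(1), f(-1))² = (√3)² = 3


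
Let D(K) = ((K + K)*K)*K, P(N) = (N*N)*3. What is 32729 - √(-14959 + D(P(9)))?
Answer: 32729 - √28682855 ≈ 27373.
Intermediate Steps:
P(N) = 3*N² (P(N) = N²*3 = 3*N²)
D(K) = 2*K³ (D(K) = ((2*K)*K)*K = (2*K²)*K = 2*K³)
32729 - √(-14959 + D(P(9))) = 32729 - √(-14959 + 2*(3*9²)³) = 32729 - √(-14959 + 2*(3*81)³) = 32729 - √(-14959 + 2*243³) = 32729 - √(-14959 + 2*14348907) = 32729 - √(-14959 + 28697814) = 32729 - √28682855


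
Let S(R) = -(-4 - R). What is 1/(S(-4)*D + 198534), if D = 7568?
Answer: 1/198534 ≈ 5.0369e-6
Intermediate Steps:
S(R) = 4 + R
1/(S(-4)*D + 198534) = 1/((4 - 4)*7568 + 198534) = 1/(0*7568 + 198534) = 1/(0 + 198534) = 1/198534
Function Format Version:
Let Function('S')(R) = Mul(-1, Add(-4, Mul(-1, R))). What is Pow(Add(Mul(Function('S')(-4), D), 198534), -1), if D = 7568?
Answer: Rational(1, 198534) ≈ 5.0369e-6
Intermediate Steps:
Function('S')(R) = Add(4, R)
Pow(Add(Mul(Function('S')(-4), D), 198534), -1) = Pow(Add(Mul(Add(4, -4), 7568), 198534), -1) = Pow(Add(Mul(0, 7568), 198534), -1) = Pow(Add(0, 198534), -1) = Pow(198534, -1) = Rational(1, 198534)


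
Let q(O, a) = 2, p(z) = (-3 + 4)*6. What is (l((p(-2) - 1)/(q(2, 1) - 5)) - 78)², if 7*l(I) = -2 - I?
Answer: 2686321/441 ≈ 6091.4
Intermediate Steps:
p(z) = 6 (p(z) = 1*6 = 6)
l(I) = -2/7 - I/7 (l(I) = (-2 - I)/7 = -2/7 - I/7)
(l((p(-2) - 1)/(q(2, 1) - 5)) - 78)² = ((-2/7 - (6 - 1)/(7*(2 - 5))) - 78)² = ((-2/7 - 5/(7*(-3))) - 78)² = ((-2/7 - 5*(-1)/(7*3)) - 78)² = ((-2/7 - ⅐*(-5/3)) - 78)² = ((-2/7 + 5/21) - 78)² = (-1/21 - 78)² = (-1639/21)² = 2686321/441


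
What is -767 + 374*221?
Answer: 81887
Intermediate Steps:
-767 + 374*221 = -767 + 82654 = 81887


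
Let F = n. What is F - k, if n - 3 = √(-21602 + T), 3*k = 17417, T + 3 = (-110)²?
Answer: -17408/3 + I*√9505 ≈ -5802.7 + 97.494*I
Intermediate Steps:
T = 12097 (T = -3 + (-110)² = -3 + 12100 = 12097)
k = 17417/3 (k = (⅓)*17417 = 17417/3 ≈ 5805.7)
n = 3 + I*√9505 (n = 3 + √(-21602 + 12097) = 3 + √(-9505) = 3 + I*√9505 ≈ 3.0 + 97.494*I)
F = 3 + I*√9505 ≈ 3.0 + 97.494*I
F - k = (3 + I*√9505) - 1*17417/3 = (3 + I*√9505) - 17417/3 = -17408/3 + I*√9505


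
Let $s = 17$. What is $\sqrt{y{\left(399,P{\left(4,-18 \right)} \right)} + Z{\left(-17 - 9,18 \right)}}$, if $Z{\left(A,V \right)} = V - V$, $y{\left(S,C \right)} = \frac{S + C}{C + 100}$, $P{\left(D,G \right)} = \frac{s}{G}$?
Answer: $\frac{\sqrt{12775195}}{1783} \approx 2.0046$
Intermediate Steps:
$P{\left(D,G \right)} = \frac{17}{G}$
$y{\left(S,C \right)} = \frac{C + S}{100 + C}$
$Z{\left(A,V \right)} = 0$
$\sqrt{y{\left(399,P{\left(4,-18 \right)} \right)} + Z{\left(-17 - 9,18 \right)}} = \sqrt{\frac{\frac{17}{-18} + 399}{100 + \frac{17}{-18}} + 0} = \sqrt{\frac{17 \left(- \frac{1}{18}\right) + 399}{100 + 17 \left(- \frac{1}{18}\right)} + 0} = \sqrt{\frac{- \frac{17}{18} + 399}{100 - \frac{17}{18}} + 0} = \sqrt{\frac{1}{\frac{1783}{18}} \cdot \frac{7165}{18} + 0} = \sqrt{\frac{18}{1783} \cdot \frac{7165}{18} + 0} = \sqrt{\frac{7165}{1783} + 0} = \sqrt{\frac{7165}{1783}} = \frac{\sqrt{12775195}}{1783}$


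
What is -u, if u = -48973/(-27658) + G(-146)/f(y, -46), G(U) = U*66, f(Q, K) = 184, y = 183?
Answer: 16093841/318067 ≈ 50.599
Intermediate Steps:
G(U) = 66*U
u = -16093841/318067 (u = -48973/(-27658) + (66*(-146))/184 = -48973*(-1/27658) - 9636*1/184 = 48973/27658 - 2409/46 = -16093841/318067 ≈ -50.599)
-u = -1*(-16093841/318067) = 16093841/318067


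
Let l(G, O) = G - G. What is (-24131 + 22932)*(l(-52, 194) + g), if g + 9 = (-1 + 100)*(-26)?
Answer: 3097017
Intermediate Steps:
g = -2583 (g = -9 + (-1 + 100)*(-26) = -9 + 99*(-26) = -9 - 2574 = -2583)
l(G, O) = 0
(-24131 + 22932)*(l(-52, 194) + g) = (-24131 + 22932)*(0 - 2583) = -1199*(-2583) = 3097017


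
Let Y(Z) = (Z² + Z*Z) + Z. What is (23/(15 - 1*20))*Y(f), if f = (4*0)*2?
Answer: 0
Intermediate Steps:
f = 0 (f = 0*2 = 0)
Y(Z) = Z + 2*Z² (Y(Z) = (Z² + Z²) + Z = 2*Z² + Z = Z + 2*Z²)
(23/(15 - 1*20))*Y(f) = (23/(15 - 1*20))*(0*(1 + 2*0)) = (23/(15 - 20))*(0*(1 + 0)) = (23/(-5))*(0*1) = (23*(-⅕))*0 = -23/5*0 = 0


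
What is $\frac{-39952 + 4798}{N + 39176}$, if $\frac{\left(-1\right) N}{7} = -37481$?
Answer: $- \frac{35154}{301543} \approx -0.11658$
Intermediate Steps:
$N = 262367$ ($N = \left(-7\right) \left(-37481\right) = 262367$)
$\frac{-39952 + 4798}{N + 39176} = \frac{-39952 + 4798}{262367 + 39176} = - \frac{35154}{301543}$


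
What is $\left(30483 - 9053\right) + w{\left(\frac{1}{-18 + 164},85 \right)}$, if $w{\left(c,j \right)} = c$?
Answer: $\frac{3128781}{146} \approx 21430.0$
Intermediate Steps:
$\left(30483 - 9053\right) + w{\left(\frac{1}{-18 + 164},85 \right)} = \left(30483 - 9053\right) + \frac{1}{-18 + 164} = 21430 + \frac{1}{146} = \frac{3128781}{146}$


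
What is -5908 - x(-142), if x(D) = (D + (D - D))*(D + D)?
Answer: -46236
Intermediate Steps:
x(D) = 2*D² (x(D) = (D + 0)*(2*D) = D*(2*D) = 2*D²)
-5908 - x(-142) = -5908 - 2*(-142)² = -5908 - 2*20164 = -5908 - 1*40328 = -5908 - 40328 = -46236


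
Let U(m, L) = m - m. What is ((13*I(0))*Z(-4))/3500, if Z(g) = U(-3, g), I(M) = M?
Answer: 0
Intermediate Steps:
U(m, L) = 0
Z(g) = 0
((13*I(0))*Z(-4))/3500 = ((13*0)*0)/3500 = (0*0)*(1/3500) = 0*(1/3500) = 0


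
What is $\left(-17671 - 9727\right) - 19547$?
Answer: $-46945$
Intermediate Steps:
$\left(-17671 - 9727\right) - 19547 = -27398 - 19547 = -46945$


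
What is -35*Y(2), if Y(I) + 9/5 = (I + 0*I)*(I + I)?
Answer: -217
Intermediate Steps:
Y(I) = -9/5 + 2*I² (Y(I) = -9/5 + (I + 0*I)*(I + I) = -9/5 + (I + 0)*(2*I) = -9/5 + I*(2*I) = -9/5 + 2*I²)
-35*Y(2) = -35*(-9/5 + 2*2²) = -35*(-9/5 + 2*4) = -35*(-9/5 + 8) = -35*31/5 = -217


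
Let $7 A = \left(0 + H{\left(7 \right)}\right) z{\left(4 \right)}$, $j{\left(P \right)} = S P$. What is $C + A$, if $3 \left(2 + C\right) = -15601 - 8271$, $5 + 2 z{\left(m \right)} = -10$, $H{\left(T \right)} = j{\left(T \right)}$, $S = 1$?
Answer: $- \frac{47801}{6} \approx -7966.8$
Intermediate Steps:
$j{\left(P \right)} = P$ ($j{\left(P \right)} = 1 P = P$)
$H{\left(T \right)} = T$
$z{\left(m \right)} = - \frac{15}{2}$ ($z{\left(m \right)} = - \frac{5}{2} + \frac{1}{2} \left(-10\right) = - \frac{5}{2} - 5 = - \frac{15}{2}$)
$A = - \frac{15}{2}$ ($A = \frac{\left(0 + 7\right) \left(- \frac{15}{2}\right)}{7} = \frac{7 \left(- \frac{15}{2}\right)}{7} = \frac{1}{7} \left(- \frac{105}{2}\right) = - \frac{15}{2} \approx -7.5$)
$C = - \frac{23878}{3}$ ($C = -2 + \frac{-15601 - 8271}{3} = -2 + \frac{1}{3} \left(-23872\right) = -2 - \frac{23872}{3} = - \frac{23878}{3} \approx -7959.3$)
$C + A = - \frac{23878}{3} - \frac{15}{2} = - \frac{47801}{6}$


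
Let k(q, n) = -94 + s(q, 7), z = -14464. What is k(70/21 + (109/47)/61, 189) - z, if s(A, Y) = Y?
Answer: 14377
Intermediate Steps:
k(q, n) = -87 (k(q, n) = -94 + 7 = -87)
k(70/21 + (109/47)/61, 189) - z = -87 - 1*(-14464) = -87 + 14464 = 14377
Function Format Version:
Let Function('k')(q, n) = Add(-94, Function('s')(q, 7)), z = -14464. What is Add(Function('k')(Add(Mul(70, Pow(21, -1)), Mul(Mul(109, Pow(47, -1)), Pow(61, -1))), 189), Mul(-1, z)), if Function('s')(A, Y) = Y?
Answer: 14377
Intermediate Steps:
Function('k')(q, n) = -87 (Function('k')(q, n) = Add(-94, 7) = -87)
Add(Function('k')(Add(Mul(70, Pow(21, -1)), Mul(Mul(109, Pow(47, -1)), Pow(61, -1))), 189), Mul(-1, z)) = Add(-87, Mul(-1, -14464)) = Add(-87, 14464) = 14377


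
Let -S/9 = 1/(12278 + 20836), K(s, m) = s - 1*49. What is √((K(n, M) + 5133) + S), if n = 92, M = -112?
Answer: √630630577030/11038 ≈ 71.944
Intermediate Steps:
K(s, m) = -49 + s (K(s, m) = s - 49 = -49 + s)
S = -3/11038 (S = -9/(12278 + 20836) = -9/33114 = -9*1/33114 = -3/11038 ≈ -0.00027179)
√((K(n, M) + 5133) + S) = √(((-49 + 92) + 5133) - 3/11038) = √((43 + 5133) - 3/11038) = √(5176 - 3/11038) = √(57132685/11038) = √630630577030/11038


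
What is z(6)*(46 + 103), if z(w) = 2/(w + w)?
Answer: 149/6 ≈ 24.833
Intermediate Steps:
z(w) = 1/w (z(w) = 2/((2*w)) = 2*(1/(2*w)) = 1/w)
z(6)*(46 + 103) = (46 + 103)/6 = (1/6)*149 = 149/6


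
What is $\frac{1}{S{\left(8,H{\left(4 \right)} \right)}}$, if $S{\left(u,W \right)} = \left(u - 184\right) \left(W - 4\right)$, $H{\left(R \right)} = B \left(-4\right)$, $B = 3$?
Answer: $\frac{1}{2816} \approx 0.00035511$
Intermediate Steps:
$H{\left(R \right)} = -12$ ($H{\left(R \right)} = 3 \left(-4\right) = -12$)
$S{\left(u,W \right)} = \left(-184 + u\right) \left(-4 + W\right)$
$\frac{1}{S{\left(8,H{\left(4 \right)} \right)}} = \frac{1}{736 - -2208 - 32 - 96} = \frac{1}{736 + 2208 - 32 - 96} = \frac{1}{2816}$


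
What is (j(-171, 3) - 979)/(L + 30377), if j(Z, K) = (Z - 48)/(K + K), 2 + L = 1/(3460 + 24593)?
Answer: -56975643/1704219752 ≈ -0.033432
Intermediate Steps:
L = -56105/28053 (L = -2 + 1/(3460 + 24593) = -2 + 1/28053 = -56105/28053 ≈ -2.0000)
j(Z, K) = (-48 + Z)/(2*K) (j(Z, K) = (-48 + Z)/((2*K)) = (-48 + Z)*(1/(2*K)) = (-48 + Z)/(2*K))
(j(-171, 3) - 979)/(L + 30377) = ((½)*(-48 - 171)/3 - 979)/(-56105/28053 + 30377) = ((½)*(⅓)*(-219) - 979)/(852109876/28053) = (-73/2 - 979)*(28053/852109876) = -2031/2*28053/852109876 = -56975643/1704219752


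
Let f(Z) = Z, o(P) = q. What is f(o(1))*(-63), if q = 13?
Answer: -819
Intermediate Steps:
o(P) = 13
f(o(1))*(-63) = 13*(-63) = -819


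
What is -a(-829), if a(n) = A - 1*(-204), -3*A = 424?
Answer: -188/3 ≈ -62.667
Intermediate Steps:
A = -424/3 (A = -⅓*424 = -424/3 ≈ -141.33)
a(n) = 188/3 (a(n) = -424/3 - 1*(-204) = -424/3 + 204 = 188/3)
-a(-829) = -1*188/3 = -188/3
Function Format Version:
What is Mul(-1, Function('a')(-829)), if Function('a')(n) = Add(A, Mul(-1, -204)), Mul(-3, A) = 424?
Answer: Rational(-188, 3) ≈ -62.667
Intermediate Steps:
A = Rational(-424, 3) (A = Mul(Rational(-1, 3), 424) = Rational(-424, 3) ≈ -141.33)
Function('a')(n) = Rational(188, 3) (Function('a')(n) = Add(Rational(-424, 3), Mul(-1, -204)) = Add(Rational(-424, 3), 204) = Rational(188, 3))
Mul(-1, Function('a')(-829)) = Mul(-1, Rational(188, 3)) = Rational(-188, 3)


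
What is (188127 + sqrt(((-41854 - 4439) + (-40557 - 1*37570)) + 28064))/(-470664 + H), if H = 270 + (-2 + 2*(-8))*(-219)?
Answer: -20903/51828 - I*sqrt(24089)/233226 ≈ -0.40331 - 0.00066548*I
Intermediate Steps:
H = 4212 (H = 270 + (-2 - 16)*(-219) = 270 - 18*(-219) = 270 + 3942 = 4212)
(188127 + sqrt(((-41854 - 4439) + (-40557 - 1*37570)) + 28064))/(-470664 + H) = (188127 + sqrt(((-41854 - 4439) + (-40557 - 1*37570)) + 28064))/(-470664 + 4212) = (188127 + sqrt((-46293 + (-40557 - 37570)) + 28064))/(-466452) = (188127 + sqrt((-46293 - 78127) + 28064))*(-1/466452) = (188127 + sqrt(-124420 + 28064))*(-1/466452) = (188127 + sqrt(-96356))*(-1/466452) = (188127 + 2*I*sqrt(24089))*(-1/466452) = -20903/51828 - I*sqrt(24089)/233226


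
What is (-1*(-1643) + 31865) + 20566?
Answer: 54074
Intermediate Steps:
(-1*(-1643) + 31865) + 20566 = (1643 + 31865) + 20566 = 33508 + 20566 = 54074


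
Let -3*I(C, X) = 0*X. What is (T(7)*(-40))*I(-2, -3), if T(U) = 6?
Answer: 0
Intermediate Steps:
I(C, X) = 0 (I(C, X) = -0*X = -1/3*0 = 0)
(T(7)*(-40))*I(-2, -3) = (6*(-40))*0 = -240*0 = 0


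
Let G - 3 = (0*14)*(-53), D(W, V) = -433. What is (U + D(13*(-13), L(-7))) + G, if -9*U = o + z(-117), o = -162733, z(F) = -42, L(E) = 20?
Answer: 158905/9 ≈ 17656.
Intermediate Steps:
G = 3 (G = 3 + (0*14)*(-53) = 3 + 0*(-53) = 3 + 0 = 3)
U = 162775/9 (U = -(-162733 - 42)/9 = -1/9*(-162775) = 162775/9 ≈ 18086.)
(U + D(13*(-13), L(-7))) + G = (162775/9 - 433) + 3 = 158878/9 + 3 = 158905/9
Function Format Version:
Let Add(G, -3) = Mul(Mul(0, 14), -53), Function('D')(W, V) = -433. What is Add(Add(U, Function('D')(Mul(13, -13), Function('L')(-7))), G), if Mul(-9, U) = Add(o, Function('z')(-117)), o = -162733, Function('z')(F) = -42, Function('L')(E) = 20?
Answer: Rational(158905, 9) ≈ 17656.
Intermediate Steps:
G = 3 (G = Add(3, Mul(Mul(0, 14), -53)) = Add(3, Mul(0, -53)) = Add(3, 0) = 3)
U = Rational(162775, 9) (U = Mul(Rational(-1, 9), Add(-162733, -42)) = Mul(Rational(-1, 9), -162775) = Rational(162775, 9) ≈ 18086.)
Add(Add(U, Function('D')(Mul(13, -13), Function('L')(-7))), G) = Add(Add(Rational(162775, 9), -433), 3) = Add(Rational(158878, 9), 3) = Rational(158905, 9)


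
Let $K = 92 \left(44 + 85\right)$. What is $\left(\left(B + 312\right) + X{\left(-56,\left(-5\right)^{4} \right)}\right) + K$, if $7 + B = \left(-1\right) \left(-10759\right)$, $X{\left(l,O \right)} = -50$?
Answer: $22882$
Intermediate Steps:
$B = 10752$ ($B = -7 - -10759 = -7 + 10759 = 10752$)
$K = 11868$ ($K = 92 \cdot 129 = 11868$)
$\left(\left(B + 312\right) + X{\left(-56,\left(-5\right)^{4} \right)}\right) + K = \left(\left(10752 + 312\right) - 50\right) + 11868 = \left(11064 - 50\right) + 11868 = 11014 + 11868 = 22882$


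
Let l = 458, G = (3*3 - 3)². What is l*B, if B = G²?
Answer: 593568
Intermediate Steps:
G = 36 (G = (9 - 3)² = 6² = 36)
B = 1296 (B = 36² = 1296)
l*B = 458*1296 = 593568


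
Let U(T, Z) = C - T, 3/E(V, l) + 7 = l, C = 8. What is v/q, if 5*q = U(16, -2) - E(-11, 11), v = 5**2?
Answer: -100/7 ≈ -14.286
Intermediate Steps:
E(V, l) = 3/(-7 + l)
U(T, Z) = 8 - T
v = 25
q = -7/4 (q = ((8 - 1*16) - 3/(-7 + 11))/5 = ((8 - 16) - 3/4)/5 = (-8 - 3/4)/5 = (1/5)*(-35/4) = -7/4 ≈ -1.7500)
v/q = 25/(-7/4) = 25*(-4/7) = -100/7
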